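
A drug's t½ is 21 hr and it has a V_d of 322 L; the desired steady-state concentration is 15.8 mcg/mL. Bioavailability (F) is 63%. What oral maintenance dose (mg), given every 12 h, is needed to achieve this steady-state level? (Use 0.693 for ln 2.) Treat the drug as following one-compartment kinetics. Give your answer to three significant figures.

CL = 0.693 × Vd / t½ = 0.693 × 322.0 / 21 = 10.63 L/h
D = CL × Css × τ / F = 10.63 × 15.8 × 12 / 0.63 = 3199 mg

3200 mg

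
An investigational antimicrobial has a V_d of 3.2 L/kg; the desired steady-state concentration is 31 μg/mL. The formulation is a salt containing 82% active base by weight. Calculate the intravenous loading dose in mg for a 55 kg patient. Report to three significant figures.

6650 mg

Vd = 3.2 L/kg × 55 kg = 176.0 L
LD = Vd × C / S = 176.0 × 31.00 / 0.82 = 6654 mg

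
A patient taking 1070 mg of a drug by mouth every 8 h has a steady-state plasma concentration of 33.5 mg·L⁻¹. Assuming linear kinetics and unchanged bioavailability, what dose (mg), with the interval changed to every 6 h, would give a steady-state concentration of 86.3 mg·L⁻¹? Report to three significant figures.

For first-order elimination, Css ∝ F·D/(CL·τ); F and CL are unchanged, so Css ∝ D/τ.
D₂ = D₁ × (Css,target / Css,current) × (τ₂/τ₁) = 1070 × (86.3/33.5) × (6/8) = 2067 mg

2070 mg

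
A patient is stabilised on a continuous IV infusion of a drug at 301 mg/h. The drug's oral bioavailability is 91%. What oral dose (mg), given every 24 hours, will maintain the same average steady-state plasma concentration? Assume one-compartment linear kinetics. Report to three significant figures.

7940 mg

To maintain the same Css, the systemic dosing rate must be unchanged: F·D/τ = infusion rate.
D = rate × τ / F = 301 × 24 / 0.91 = 7938 mg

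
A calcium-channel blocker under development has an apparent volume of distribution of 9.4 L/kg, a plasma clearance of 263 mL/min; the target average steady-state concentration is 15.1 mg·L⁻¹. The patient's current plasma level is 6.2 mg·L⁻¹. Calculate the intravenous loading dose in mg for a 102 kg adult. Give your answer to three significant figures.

Vd(total) = 102 kg × 9.4 L/kg = 958.8 L
The loading dose fills Vd to the target concentration.
Concentration deficit ΔC = 15.1 − 6.2 = 8.900 mg/L
LD = Vd × ΔC = 958.8 × 8.900 = 8533 mg

8530 mg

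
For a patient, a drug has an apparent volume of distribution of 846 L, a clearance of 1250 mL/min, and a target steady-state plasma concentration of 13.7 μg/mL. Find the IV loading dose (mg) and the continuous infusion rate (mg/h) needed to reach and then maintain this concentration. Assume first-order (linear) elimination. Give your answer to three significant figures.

(a) 11600 mg; (b) 1030 mg/h

Loading: fill Vd to C_target → 846.0 L × 13.7 mg/L = 11590 mg
CL = 1250 mL/min = 1250 × 0.06 = 75.00 L/h
Infusion rate = 75.00 L/h × 13.7 mg/L = 1028 mg/h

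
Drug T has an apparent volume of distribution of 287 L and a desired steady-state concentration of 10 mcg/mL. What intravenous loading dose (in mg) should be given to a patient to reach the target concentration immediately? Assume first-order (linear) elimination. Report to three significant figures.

2870 mg

LD = Vd × C = 287.0 × 10.00 = 2870 mg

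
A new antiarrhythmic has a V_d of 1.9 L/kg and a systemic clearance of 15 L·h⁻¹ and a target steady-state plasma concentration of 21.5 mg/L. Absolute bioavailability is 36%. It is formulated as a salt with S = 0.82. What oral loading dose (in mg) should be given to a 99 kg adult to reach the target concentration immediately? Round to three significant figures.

13700 mg

Total Vd = 1.9 × 99 = 188.1 L
The loading dose fills Vd to the target concentration; clearance is irrelevant here.
LD = Vd × C / F / S = 188.1 × 21.50 / 0.36 / 0.82 = 13700 mg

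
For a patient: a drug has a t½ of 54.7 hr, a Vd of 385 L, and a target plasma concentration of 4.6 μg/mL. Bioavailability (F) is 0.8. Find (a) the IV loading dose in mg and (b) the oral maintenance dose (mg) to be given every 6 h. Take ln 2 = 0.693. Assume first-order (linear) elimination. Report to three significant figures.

(a) 1770 mg; (b) 168 mg

LD = Vd × C = 385.0 × 4.6 = 1771 mg
CL = 0.693 × Vd / t½ = 0.693 × 385.0 / 54.7 = 4.878 L/h
D = CL × Css × τ / F = 4.878 × 4.6 × 6 / 0.8 = 168.3 mg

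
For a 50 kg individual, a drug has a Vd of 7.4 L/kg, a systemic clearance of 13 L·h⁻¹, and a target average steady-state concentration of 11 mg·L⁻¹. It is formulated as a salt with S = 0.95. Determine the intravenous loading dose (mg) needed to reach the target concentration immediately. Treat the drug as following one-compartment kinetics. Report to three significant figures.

Total Vd = 7.4 × 50 = 370.0 L
LD = Vd × C / S = 370.0 × 11.00 / 0.95 = 4284 mg

4280 mg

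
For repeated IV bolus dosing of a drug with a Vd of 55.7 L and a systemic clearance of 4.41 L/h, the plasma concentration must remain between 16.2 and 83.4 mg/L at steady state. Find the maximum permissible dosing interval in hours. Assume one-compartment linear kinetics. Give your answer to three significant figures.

20.7 h

k = CL / Vd = 4.410 / 55.70 = 0.07917 h⁻¹
Between IV bolus doses, concentration decays as C = C₀·e^(−kτ), so C_peak/C_trough = e^(kτ).
τ_max = ln(C_peak/C_trough) / k = ln(83.4/16.2) / 0.07917 = 1.639 / 0.07917 = 20.70 h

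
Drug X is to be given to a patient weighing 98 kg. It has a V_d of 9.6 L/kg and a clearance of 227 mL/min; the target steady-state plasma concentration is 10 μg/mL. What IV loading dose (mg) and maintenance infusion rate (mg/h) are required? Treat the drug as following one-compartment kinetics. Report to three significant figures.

(a) 9410 mg; (b) 136 mg/h

Vd(total) = 98 kg × 9.6 L/kg = 940.8 L
Loading: fill Vd to C_target → 940.8 L × 10 mg/L = 9408 mg
Convert clearance: 227 mL/min × 60 min/h ÷ 1000 mL/L = 13.62 L/h
Maintenance infusion rate = CL × Css = 13.62 × 10 = 136.2 mg/h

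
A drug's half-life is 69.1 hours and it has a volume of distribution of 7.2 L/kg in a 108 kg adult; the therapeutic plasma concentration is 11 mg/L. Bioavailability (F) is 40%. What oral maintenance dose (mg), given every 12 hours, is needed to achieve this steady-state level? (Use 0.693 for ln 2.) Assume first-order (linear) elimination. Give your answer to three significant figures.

2570 mg

Vd(total) = 108 kg × 7.2 L/kg = 777.6 L
CL = 0.693 × Vd / t½ = 0.693 × 777.6 / 69.1 = 7.799 L/h
D = CL × Css × τ / F = 7.799 × 11 × 12 / 0.4 = 2574 mg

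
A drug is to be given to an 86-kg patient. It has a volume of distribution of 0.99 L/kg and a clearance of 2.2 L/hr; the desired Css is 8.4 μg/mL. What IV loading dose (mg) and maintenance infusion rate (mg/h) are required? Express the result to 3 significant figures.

(a) 715 mg; (b) 18.5 mg/h

Vd = 0.99 L/kg × 86 kg = 85.14 L
LD = Vd · C_target = 85.14 × 8.4 = 715.2 mg
Maintenance infusion rate = CL × Css = 2.200 × 8.4 = 18.48 mg/h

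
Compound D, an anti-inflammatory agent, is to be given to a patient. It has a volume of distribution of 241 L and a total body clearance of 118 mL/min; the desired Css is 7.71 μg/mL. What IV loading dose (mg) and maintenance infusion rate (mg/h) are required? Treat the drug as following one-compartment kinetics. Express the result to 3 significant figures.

Loading dose = Vd × C = 241.0 × 7.71 = 1858 mg
CL = 118 mL/min = 118 × 0.06 = 7.080 L/h
Infusion rate = 7.080 L/h × 7.71 mg/L = 54.59 mg/h

(a) 1860 mg; (b) 54.6 mg/h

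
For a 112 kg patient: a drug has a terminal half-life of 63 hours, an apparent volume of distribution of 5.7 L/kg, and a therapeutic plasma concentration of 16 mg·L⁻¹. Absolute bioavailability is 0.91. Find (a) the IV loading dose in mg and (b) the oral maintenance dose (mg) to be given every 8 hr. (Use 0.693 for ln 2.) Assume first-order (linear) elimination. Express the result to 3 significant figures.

Total Vd = 5.7 × 112 = 638.4 L
LD = Vd × C = 638.4 × 16 = 10210 mg
CL = 0.693 × Vd / t½ = 0.693 × 638.4 / 63 = 7.022 L/h
D = CL × Css × τ / F = 7.022 × 16 × 8 / 0.91 = 987.7 mg

(a) 10200 mg; (b) 988 mg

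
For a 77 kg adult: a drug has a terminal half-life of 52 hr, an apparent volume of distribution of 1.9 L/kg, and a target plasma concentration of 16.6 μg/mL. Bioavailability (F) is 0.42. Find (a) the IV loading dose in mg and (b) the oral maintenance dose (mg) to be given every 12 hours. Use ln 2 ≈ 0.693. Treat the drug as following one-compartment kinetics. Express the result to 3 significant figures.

Vd(total) = 77 kg × 1.9 L/kg = 146.3 L
LD = Vd × C = 146.3 × 16.6 = 2429 mg
CL = 0.693 × Vd / t½ = 0.693 × 146.3 / 52 = 1.950 L/h
D = CL × Css × τ / F = 1.950 × 16.6 × 12 / 0.42 = 924.9 mg

(a) 2430 mg; (b) 925 mg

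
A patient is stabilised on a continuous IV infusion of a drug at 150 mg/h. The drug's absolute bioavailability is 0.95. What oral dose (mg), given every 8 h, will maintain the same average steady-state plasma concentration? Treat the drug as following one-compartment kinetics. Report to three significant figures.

1260 mg

To maintain the same Css, the systemic dosing rate must be unchanged: F·D/τ = infusion rate.
D = rate × τ / F = 150 × 8 / 0.95 = 1263 mg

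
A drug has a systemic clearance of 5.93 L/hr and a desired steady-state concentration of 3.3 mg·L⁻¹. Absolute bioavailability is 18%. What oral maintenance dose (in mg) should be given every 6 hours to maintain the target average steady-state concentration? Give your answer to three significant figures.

At steady state, dose per interval replaces the amount cleared in that interval: F·D/τ = CL·Css.
D = CL × Css × τ / F = 5.930 × 3.3 × 6 / 0.18 = 652.3 mg

652 mg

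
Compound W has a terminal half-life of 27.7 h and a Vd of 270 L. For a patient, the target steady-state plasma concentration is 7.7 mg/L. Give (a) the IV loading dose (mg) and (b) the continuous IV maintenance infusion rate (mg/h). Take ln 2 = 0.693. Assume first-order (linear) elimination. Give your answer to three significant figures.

(a) 2080 mg; (b) 52.0 mg/h

LD = Vd × C = 270.0 × 7.7 = 2079 mg
CL = 0.693 × Vd / t½ = 0.693 × 270.0 / 27.7 = 6.755 L/h
Infusion rate = CL × Css = 6.755 × 7.7 = 52.01 mg/h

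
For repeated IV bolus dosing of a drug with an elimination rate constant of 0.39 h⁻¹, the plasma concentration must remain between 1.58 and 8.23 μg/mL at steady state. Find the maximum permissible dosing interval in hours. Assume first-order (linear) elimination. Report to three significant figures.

4.23 h

Between IV bolus doses, concentration decays as C = C₀·e^(−kτ), so C_peak/C_trough = e^(kτ).
τ_max = ln(C_peak/C_trough) / k = ln(8.23/1.58) / 0.3900 = 1.650 / 0.3900 = 4.231 h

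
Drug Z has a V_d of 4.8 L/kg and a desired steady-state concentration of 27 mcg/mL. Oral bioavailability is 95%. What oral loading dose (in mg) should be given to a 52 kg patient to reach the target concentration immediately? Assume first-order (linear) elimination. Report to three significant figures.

Vd = 4.8 L/kg × 52 kg = 249.6 L
The loading dose fills Vd to the target concentration.
LD = Vd × C / F = 249.6 × 27.00 / 0.95 = 7094 mg

7090 mg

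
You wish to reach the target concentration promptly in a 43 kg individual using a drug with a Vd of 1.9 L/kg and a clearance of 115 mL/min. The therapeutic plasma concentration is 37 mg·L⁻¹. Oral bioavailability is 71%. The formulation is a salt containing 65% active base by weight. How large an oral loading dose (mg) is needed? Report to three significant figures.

6550 mg

Total Vd = 1.9 × 43 = 81.70 L
LD is governed by Vd — clearance does not enter the loading-dose calculation.
LD = Vd × C / F / S = 81.70 × 37.00 / 0.71 / 0.65 = 6550 mg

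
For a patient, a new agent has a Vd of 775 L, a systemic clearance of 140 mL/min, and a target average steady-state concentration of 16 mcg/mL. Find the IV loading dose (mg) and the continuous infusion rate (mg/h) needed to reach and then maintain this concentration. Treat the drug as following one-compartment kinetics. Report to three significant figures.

Loading: fill Vd to C_target → 775.0 L × 16 mg/L = 12400 mg
CL = 140 mL/min = 140 × 0.06 = 8.400 L/h
Infusion rate = 8.400 L/h × 16 mg/L = 134.4 mg/h

(a) 12400 mg; (b) 134 mg/h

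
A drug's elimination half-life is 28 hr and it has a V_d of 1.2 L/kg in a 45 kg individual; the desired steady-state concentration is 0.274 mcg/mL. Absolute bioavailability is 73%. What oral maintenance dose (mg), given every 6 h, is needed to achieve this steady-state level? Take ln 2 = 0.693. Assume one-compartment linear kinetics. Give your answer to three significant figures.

3.01 mg

Total Vd = 1.2 × 45 = 54.00 L
k = 0.693/28 = 0.02475 h⁻¹, so CL = k·Vd = 0.02475 × 54.00 = 1.337 L/h
D = CL × Css × τ / F = 1.337 × 0.274 × 6 / 0.73 = 3.011 mg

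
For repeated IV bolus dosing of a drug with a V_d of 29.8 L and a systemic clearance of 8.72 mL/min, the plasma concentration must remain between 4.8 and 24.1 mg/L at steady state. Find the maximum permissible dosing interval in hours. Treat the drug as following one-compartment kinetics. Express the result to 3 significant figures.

CL = 8.72 mL/min × 60/1000 = 0.5232 L/h
k = CL / Vd = 0.5232 / 29.80 = 0.01756 h⁻¹
Between IV bolus doses, concentration decays as C = C₀·e^(−kτ), so C_peak/C_trough = e^(kτ).
τ_max = ln(C_peak/C_trough) / k = ln(24.1/4.8) / 0.01756 = 1.614 / 0.01756 = 91.91 h

91.9 h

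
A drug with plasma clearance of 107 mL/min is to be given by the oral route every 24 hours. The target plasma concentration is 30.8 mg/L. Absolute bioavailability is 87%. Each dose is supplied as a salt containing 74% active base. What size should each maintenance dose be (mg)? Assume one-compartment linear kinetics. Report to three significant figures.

7370 mg

Convert clearance: 107 mL/min × 60 min/h ÷ 1000 mL/L = 6.420 L/h
At steady state, dose per interval replaces the amount cleared in that interval: F·S·D/τ = CL·Css.
D = CL × Css × τ / F / S = 6.420 × 30.8 × 24 / 0.87 / 0.74 = 7371 mg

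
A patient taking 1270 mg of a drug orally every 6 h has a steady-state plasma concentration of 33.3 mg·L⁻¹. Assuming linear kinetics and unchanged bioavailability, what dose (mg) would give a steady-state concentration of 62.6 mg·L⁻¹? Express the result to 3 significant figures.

2390 mg

With linear kinetics, Css is proportional to dose rate (D/τ) at fixed clearance.
D₂ = D₁ × (Css,target / Css,current) = 1270 × 62.6/33.3 = 2387 mg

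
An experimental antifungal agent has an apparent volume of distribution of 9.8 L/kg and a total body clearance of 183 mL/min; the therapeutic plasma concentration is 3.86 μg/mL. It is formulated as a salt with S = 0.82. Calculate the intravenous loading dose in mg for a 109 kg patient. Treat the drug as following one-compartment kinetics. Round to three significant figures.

Vd = 9.8 L/kg × 109 kg = 1068 L
The loading dose fills Vd to the target concentration.
LD = Vd × C / S = 1068 × 3.860 / 0.82 = 5027 mg

5030 mg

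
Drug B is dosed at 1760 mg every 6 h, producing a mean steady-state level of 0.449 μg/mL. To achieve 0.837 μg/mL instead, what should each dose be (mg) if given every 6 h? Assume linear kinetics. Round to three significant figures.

With linear kinetics, Css is proportional to dose rate (D/τ) at fixed clearance.
D₂ = D₁ × (Css,target / Css,current) = 1760 × 0.837/0.449 = 3281 mg

3280 mg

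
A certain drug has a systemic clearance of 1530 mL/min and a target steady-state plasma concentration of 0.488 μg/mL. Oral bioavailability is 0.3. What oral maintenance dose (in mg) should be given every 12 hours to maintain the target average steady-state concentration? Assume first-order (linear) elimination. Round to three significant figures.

CL = 1530 mL/min = 1530 × 0.06 = 91.80 L/h
D = CL × Css × τ / F = 91.80 × 0.488 × 12 / 0.3 = 1792 mg

1790 mg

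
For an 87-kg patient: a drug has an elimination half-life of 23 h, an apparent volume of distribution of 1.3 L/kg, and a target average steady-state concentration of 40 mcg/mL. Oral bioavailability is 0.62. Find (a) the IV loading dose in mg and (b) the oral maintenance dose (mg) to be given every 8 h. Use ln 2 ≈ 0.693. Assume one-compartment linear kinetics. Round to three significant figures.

Vd(total) = 87 kg × 1.3 L/kg = 113.1 L
LD = Vd × C = 113.1 × 40 = 4524 mg
CL = 0.693 × Vd / t½ = 0.693 × 113.1 / 23 = 3.408 L/h
D = CL × Css × τ / F = 3.408 × 40 × 8 / 0.62 = 1759 mg

(a) 4520 mg; (b) 1760 mg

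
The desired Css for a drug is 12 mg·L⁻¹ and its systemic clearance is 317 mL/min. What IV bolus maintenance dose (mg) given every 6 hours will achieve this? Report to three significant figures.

1370 mg

CL = 317 mL/min × 60/1000 = 19.02 L/h
D = CL × Css × τ = 19.02 × 12 × 6 = 1369 mg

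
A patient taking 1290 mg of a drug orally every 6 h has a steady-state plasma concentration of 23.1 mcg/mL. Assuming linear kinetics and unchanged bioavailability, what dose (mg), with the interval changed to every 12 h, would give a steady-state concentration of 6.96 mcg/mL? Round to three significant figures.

For first-order elimination, Css ∝ F·D/(CL·τ); F and CL are unchanged, so Css ∝ D/τ.
D₂ = D₁ × (Css,target / Css,current) × (τ₂/τ₁) = 1290 × (6.96/23.1) × (12/6) = 777.4 mg

777 mg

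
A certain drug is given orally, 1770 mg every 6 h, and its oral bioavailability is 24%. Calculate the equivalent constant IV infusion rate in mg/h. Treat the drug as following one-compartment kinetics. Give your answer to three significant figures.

70.8 mg/h

Equivalent systemic input: infusion rate = F·D/τ.
Rate = 0.24 × 1770 / 6 = 70.80 mg/h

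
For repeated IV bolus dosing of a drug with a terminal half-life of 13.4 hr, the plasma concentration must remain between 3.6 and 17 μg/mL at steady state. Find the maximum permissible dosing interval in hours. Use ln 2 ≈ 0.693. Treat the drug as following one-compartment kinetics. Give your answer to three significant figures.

30.0 h

k = 0.693 / t½ = 0.693 / 13.4 = 0.05172 h⁻¹
Between IV bolus doses, concentration decays as C = C₀·e^(−kτ), so C_peak/C_trough = e^(kτ).
τ_max = ln(C_peak/C_trough) / k = ln(17/3.6) / 0.05172 = 1.552 / 0.05172 = 30.01 h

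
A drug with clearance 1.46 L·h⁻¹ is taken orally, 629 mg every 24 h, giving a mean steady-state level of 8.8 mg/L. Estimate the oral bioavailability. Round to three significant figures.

F·D/τ = CL·Css at steady state → F = CL·Css·τ / D.
F = 1.46 × 8.8 × 24 / 629 = 0.490

0.490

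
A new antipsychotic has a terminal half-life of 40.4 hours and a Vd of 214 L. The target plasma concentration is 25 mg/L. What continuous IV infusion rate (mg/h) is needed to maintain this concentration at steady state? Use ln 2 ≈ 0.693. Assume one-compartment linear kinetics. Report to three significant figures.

CL = 0.693 × Vd / t½ = 0.693 × 214.0 / 40.4 = 3.671 L/h
Infusion rate = CL × Css = 3.671 × 25 = 91.78 mg/h

91.8 mg/h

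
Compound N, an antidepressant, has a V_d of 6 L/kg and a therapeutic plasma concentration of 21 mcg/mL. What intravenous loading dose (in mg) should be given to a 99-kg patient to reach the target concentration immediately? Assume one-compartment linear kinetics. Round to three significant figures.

Vd = 6 L/kg × 99 kg = 594.0 L
The loading dose fills Vd to the target concentration.
LD = Vd × C = 594.0 × 21.00 = 12470 mg

12500 mg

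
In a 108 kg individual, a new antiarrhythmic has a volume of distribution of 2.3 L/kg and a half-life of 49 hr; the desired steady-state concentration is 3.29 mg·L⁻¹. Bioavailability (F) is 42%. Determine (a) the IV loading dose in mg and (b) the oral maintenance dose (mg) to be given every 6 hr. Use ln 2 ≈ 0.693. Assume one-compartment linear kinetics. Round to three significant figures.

(a) 817 mg; (b) 165 mg

Total Vd = 2.3 × 108 = 248.4 L
LD = Vd × C = 248.4 × 3.29 = 817.2 mg
CL = 0.693 × Vd / t½ = 0.693 × 248.4 / 49 = 3.513 L/h
D = CL × Css × τ / F = 3.513 × 3.29 × 6 / 0.42 = 165.1 mg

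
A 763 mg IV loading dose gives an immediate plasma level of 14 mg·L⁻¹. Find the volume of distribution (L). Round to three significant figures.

Immediately after an IV bolus, C₀ = Dose / Vd, so Vd = Dose / C₀.
Vd = 763 / 14 = 54.50 L

54.5 L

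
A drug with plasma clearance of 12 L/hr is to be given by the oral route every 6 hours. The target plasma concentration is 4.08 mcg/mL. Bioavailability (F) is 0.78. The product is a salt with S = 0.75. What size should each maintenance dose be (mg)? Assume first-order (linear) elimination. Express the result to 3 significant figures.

D = CL × Css × τ / F / S = 12.00 × 4.08 × 6 / 0.78 / 0.75 = 502.2 mg

502 mg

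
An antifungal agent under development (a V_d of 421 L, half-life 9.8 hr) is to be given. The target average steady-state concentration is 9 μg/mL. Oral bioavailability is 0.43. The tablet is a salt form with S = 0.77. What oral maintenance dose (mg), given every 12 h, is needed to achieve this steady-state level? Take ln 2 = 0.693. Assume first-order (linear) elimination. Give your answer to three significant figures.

CL = 0.693 × Vd / t½ = 0.693 × 421.0 / 9.8 = 29.77 L/h
D = CL × Css × τ / F / S = 29.77 × 9 × 12 / 0.43 / 0.77 = 9711 mg

9710 mg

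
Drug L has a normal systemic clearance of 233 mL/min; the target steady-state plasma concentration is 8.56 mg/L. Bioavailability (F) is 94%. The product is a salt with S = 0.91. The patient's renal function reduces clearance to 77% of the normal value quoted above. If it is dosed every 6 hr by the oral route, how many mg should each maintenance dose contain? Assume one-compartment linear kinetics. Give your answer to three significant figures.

646 mg

CL = 233 mL/min = 233 × 0.06 = 13.98 L/h
Patient clearance = 0.77 × 13.98 = 10.76 L/h
D = CL × Css × τ / F / S = 10.76 × 8.56 × 6 / 0.94 / 0.91 = 646.1 mg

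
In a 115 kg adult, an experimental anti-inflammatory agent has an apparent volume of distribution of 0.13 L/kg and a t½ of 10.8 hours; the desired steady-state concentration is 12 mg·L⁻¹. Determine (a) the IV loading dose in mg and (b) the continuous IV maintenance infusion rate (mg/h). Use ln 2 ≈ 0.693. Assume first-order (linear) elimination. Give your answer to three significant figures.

Total Vd = 0.13 × 115 = 14.95 L
LD = Vd × C = 14.95 × 12 = 179.4 mg
CL = 0.693 × Vd / t½ = 0.693 × 14.95 / 10.8 = 0.9593 L/h
Infusion rate = CL × Css = 0.9593 × 12 = 11.51 mg/h

(a) 179 mg; (b) 11.5 mg/h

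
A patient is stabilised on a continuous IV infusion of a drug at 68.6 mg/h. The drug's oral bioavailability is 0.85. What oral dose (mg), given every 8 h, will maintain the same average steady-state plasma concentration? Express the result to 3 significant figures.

646 mg

To maintain the same Css, the systemic dosing rate must be unchanged: F·D/τ = infusion rate.
D = rate × τ / F = 68.6 × 8 / 0.85 = 645.6 mg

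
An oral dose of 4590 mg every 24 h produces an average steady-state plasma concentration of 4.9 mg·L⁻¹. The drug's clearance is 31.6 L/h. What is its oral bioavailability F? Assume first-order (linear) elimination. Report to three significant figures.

0.810

F·D/τ = CL·Css at steady state → F = CL·Css·τ / D.
F = 31.6 × 4.9 × 24 / 4590 = 0.810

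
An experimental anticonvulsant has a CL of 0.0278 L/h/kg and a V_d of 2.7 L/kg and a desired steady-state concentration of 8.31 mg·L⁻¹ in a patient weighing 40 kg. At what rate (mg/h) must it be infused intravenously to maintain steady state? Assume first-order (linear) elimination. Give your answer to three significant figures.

9.24 mg/h

CL = 0.0278 L/h/kg × 40 kg = 1.112 L/h
Infusion rate = CL · Css = 1.112 L/h × 8.31 mg/L = 9.241 mg/h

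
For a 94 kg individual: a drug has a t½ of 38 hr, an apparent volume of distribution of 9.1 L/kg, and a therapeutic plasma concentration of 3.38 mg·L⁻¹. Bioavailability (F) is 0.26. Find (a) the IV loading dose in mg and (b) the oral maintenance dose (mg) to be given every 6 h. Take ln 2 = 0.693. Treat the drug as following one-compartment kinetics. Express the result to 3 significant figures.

Vd(total) = 94 kg × 9.1 L/kg = 855.4 L
LD = Vd × C = 855.4 × 3.38 = 2891 mg
CL = 0.693 × Vd / t½ = 0.693 × 855.4 / 38 = 15.60 L/h
D = CL × Css × τ / F = 15.60 × 3.38 × 6 / 0.26 = 1217 mg

(a) 2890 mg; (b) 1220 mg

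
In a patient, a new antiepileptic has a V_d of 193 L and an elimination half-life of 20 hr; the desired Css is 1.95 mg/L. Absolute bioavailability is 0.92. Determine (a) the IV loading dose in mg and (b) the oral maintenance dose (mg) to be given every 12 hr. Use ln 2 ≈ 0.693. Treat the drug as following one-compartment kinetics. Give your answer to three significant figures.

LD = Vd × C = 193.0 × 1.95 = 376.4 mg
CL = 0.693 × Vd / t½ = 0.693 × 193.0 / 20 = 6.687 L/h
D = CL × Css × τ / F = 6.687 × 1.95 × 12 / 0.92 = 170.1 mg

(a) 376 mg; (b) 170 mg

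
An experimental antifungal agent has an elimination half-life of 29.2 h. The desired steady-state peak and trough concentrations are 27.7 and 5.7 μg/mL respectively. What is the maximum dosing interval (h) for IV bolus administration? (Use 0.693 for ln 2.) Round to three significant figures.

66.6 h

k = 0.693 / t½ = 0.693 / 29.2 = 0.02373 h⁻¹
Between IV bolus doses, concentration decays as C = C₀·e^(−kτ), so C_peak/C_trough = e^(kτ).
τ_max = ln(C_peak/C_trough) / k = ln(27.7/5.7) / 0.02373 = 1.581 / 0.02373 = 66.62 h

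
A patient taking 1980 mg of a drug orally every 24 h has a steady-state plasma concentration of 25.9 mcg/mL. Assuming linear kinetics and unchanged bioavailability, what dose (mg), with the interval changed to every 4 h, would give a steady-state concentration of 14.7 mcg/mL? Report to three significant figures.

For first-order elimination, Css ∝ F·D/(CL·τ); F and CL are unchanged, so Css ∝ D/τ.
D₂ = D₁ × (Css,target / Css,current) × (τ₂/τ₁) = 1980 × (14.7/25.9) × (4/24) = 187.3 mg

187 mg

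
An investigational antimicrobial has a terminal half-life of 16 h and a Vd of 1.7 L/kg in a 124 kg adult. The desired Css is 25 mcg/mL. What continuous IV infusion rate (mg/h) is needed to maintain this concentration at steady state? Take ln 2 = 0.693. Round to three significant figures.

228 mg/h

Vd(total) = 124 kg × 1.7 L/kg = 210.8 L
CL = ln 2 · Vd / t½ = 0.693 × 210.8 / 16 = 9.130 L/h
Infusion rate = CL × Css = 9.130 × 25 = 228.3 mg/h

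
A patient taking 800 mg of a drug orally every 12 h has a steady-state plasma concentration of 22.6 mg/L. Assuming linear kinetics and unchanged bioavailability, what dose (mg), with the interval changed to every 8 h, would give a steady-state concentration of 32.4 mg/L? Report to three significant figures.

765 mg

With linear kinetics, Css is proportional to dose rate (D/τ) at fixed clearance.
D₂ = D₁ × (Css,target / Css,current) × (τ₂/τ₁) = 800 × (32.4/22.6) × (8/12) = 764.6 mg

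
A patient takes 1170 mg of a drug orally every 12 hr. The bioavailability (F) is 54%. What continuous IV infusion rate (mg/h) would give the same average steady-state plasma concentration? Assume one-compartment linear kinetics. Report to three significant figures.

52.7 mg/h

Equivalent systemic input: infusion rate = F·D/τ.
Rate = 0.54 × 1170 / 12 = 52.65 mg/h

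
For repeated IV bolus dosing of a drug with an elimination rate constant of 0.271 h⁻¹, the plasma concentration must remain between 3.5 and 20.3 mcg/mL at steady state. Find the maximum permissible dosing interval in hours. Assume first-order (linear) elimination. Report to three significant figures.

Between IV bolus doses, concentration decays as C = C₀·e^(−kτ), so C_peak/C_trough = e^(kτ).
τ_max = ln(C_peak/C_trough) / k = ln(20.3/3.5) / 0.2710 = 1.758 / 0.2710 = 6.487 h

6.49 h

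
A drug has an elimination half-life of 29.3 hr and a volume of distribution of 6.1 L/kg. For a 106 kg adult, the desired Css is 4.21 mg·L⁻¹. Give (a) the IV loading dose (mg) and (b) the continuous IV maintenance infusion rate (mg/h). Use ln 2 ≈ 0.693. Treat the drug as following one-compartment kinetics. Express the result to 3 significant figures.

Total Vd = 6.1 × 106 = 646.6 L
LD = Vd × C = 646.6 × 4.21 = 2722 mg
CL = 0.693 × Vd / t½ = 0.693 × 646.6 / 29.3 = 15.29 L/h
Infusion rate = CL × Css = 15.29 × 4.21 = 64.37 mg/h

(a) 2720 mg; (b) 64.4 mg/h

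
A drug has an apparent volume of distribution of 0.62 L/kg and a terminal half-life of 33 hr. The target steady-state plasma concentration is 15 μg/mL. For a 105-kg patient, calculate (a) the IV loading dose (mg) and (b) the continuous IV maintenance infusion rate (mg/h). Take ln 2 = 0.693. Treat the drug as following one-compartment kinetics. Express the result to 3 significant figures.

(a) 977 mg; (b) 20.5 mg/h

Vd(total) = 105 kg × 0.62 L/kg = 65.10 L
LD = Vd × C = 65.10 × 15 = 976.5 mg
CL = 0.693 × Vd / t½ = 0.693 × 65.10 / 33 = 1.367 L/h
Infusion rate = CL × Css = 1.367 × 15 = 20.51 mg/h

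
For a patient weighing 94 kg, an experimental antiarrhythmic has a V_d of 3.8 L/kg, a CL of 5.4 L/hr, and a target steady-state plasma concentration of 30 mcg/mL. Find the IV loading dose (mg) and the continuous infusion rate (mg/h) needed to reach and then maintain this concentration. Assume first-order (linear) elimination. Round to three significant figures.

Vd = 3.8 L/kg × 94 kg = 357.2 L
Loading: fill Vd to C_target → 357.2 L × 30 mg/L = 10720 mg
Infusion rate = 5.400 L/h × 30 mg/L = 162.0 mg/h

(a) 10700 mg; (b) 162 mg/h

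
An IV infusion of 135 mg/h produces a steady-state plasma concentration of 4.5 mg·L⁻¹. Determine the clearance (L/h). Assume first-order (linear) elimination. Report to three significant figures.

At steady state, infusion rate = CL × Css, so CL = rate / Css.
CL = 135 / 4.5 = 30.00 L/h

30.0 L/h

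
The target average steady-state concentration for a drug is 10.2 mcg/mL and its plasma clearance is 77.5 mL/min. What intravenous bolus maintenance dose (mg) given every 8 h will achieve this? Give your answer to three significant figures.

379 mg

CL = 77.5 mL/min × 60/1000 = 4.650 L/h
D = CL × Css × τ = 4.650 × 10.2 × 8 = 379.4 mg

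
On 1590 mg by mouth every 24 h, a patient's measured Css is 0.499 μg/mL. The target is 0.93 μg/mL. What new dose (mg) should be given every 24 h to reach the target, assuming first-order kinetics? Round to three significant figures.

For first-order elimination, Css ∝ F·D/(CL·τ); F and CL are unchanged, so Css ∝ D/τ.
D₂ = D₁ × (Css,target / Css,current) = 1590 × 0.93/0.499 = 2963 mg

2960 mg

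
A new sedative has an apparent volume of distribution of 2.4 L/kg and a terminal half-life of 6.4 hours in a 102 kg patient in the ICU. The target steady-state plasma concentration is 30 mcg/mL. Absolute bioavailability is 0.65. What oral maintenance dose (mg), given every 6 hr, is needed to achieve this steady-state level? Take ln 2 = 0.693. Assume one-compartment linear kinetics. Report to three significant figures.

7340 mg

Total Vd = 2.4 × 102 = 244.8 L
CL = ln 2 · Vd / t½ = 0.693 × 244.8 / 6.4 = 26.51 L/h
D = CL × Css × τ / F = 26.51 × 30 × 6 / 0.65 = 7341 mg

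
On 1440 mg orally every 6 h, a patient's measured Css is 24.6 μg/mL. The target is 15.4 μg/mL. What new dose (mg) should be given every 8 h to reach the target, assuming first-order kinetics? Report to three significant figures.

With linear kinetics, Css is proportional to dose rate (D/τ) at fixed clearance.
D₂ = D₁ × (Css,target / Css,current) × (τ₂/τ₁) = 1440 × (15.4/24.6) × (8/6) = 1202 mg

1200 mg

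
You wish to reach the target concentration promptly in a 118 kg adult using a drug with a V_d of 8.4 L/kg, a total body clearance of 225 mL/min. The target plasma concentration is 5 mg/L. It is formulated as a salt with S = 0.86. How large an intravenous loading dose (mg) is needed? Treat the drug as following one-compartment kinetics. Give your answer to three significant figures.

Total Vd = 8.4 × 118 = 991.2 L
LD = Vd × C / S = 991.2 × 5.000 / 0.86 = 5763 mg

5760 mg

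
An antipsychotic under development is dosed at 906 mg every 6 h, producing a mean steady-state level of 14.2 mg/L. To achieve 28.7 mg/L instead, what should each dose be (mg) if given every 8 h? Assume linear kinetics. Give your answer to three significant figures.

2440 mg

For first-order elimination, Css ∝ F·D/(CL·τ); F and CL are unchanged, so Css ∝ D/τ.
D₂ = D₁ × (Css,target / Css,current) × (τ₂/τ₁) = 906 × (28.7/14.2) × (8/6) = 2442 mg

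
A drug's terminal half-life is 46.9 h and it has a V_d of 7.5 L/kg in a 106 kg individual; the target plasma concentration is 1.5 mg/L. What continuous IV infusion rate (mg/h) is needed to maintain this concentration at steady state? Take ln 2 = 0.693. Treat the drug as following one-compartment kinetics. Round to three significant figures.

17.6 mg/h

Vd = 7.5 L/kg × 106 kg = 795.0 L
CL = ln 2 · Vd / t½ = 0.693 × 795.0 / 46.9 = 11.75 L/h
Infusion rate = CL × Css = 11.75 × 1.5 = 17.63 mg/h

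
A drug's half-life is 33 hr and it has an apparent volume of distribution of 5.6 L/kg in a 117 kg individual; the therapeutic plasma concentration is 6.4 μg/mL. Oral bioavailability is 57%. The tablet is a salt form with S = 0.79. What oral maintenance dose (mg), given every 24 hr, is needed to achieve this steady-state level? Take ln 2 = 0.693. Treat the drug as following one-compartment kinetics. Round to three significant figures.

4690 mg

Vd = 5.6 L/kg × 117 kg = 655.2 L
k = 0.693/33 = 0.02100 h⁻¹, so CL = k·Vd = 0.02100 × 655.2 = 13.76 L/h
D = CL × Css × τ / F / S = 13.76 × 6.4 × 24 / 0.57 / 0.79 = 4694 mg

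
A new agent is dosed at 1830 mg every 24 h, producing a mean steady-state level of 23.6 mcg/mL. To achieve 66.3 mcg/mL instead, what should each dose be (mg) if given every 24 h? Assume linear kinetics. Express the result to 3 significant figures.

5140 mg

With linear kinetics, Css is proportional to dose rate (D/τ) at fixed clearance.
D₂ = D₁ × (Css,target / Css,current) = 1830 × 66.3/23.6 = 5141 mg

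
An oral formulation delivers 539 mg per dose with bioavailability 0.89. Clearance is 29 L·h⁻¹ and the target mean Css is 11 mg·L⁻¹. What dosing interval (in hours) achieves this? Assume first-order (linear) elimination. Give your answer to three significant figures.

1.50 h

F·D/τ = CL·Css → τ = F·D / (CL·Css).
τ = 0.89 × 539 / (29 × 11) = 1.504 h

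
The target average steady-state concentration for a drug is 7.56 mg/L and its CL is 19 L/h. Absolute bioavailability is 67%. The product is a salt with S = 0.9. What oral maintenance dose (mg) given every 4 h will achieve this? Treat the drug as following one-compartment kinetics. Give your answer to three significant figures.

953 mg

D = CL × Css × τ / F / S = 19.00 × 7.56 × 4 / 0.67 / 0.9 = 952.8 mg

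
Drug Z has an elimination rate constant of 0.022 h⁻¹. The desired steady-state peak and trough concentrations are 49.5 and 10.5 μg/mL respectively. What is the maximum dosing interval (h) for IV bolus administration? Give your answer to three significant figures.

Between IV bolus doses, concentration decays as C = C₀·e^(−kτ), so C_peak/C_trough = e^(kτ).
τ_max = ln(C_peak/C_trough) / k = ln(49.5/10.5) / 0.02200 = 1.551 / 0.02200 = 70.50 h

70.5 h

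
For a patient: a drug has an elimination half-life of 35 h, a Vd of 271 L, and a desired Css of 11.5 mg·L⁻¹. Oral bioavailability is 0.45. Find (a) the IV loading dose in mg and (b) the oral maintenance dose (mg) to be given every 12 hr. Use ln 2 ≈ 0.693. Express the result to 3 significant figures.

LD = Vd × C = 271.0 × 11.5 = 3117 mg
CL = 0.693 × Vd / t½ = 0.693 × 271.0 / 35 = 5.366 L/h
D = CL × Css × τ / F = 5.366 × 11.5 × 12 / 0.45 = 1646 mg

(a) 3120 mg; (b) 1650 mg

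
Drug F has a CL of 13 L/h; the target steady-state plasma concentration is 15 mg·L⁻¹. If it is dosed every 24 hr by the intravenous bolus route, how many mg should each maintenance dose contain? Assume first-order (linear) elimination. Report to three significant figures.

4680 mg

D = CL × Css × τ = 13.00 × 15 × 24 = 4680 mg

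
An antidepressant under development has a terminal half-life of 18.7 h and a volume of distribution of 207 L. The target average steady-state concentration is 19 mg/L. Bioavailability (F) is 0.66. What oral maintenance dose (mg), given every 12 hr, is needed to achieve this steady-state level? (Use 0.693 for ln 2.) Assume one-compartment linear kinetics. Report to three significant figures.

CL = ln 2 · Vd / t½ = 0.693 × 207.0 / 18.7 = 7.671 L/h
D = CL × Css × τ / F = 7.671 × 19 × 12 / 0.66 = 2650 mg

2650 mg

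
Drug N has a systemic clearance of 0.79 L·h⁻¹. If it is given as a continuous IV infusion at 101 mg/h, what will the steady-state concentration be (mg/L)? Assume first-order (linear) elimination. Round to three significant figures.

128 mg/L

Css = rate / CL = 101 / 0.7900 = 127.8 mg/L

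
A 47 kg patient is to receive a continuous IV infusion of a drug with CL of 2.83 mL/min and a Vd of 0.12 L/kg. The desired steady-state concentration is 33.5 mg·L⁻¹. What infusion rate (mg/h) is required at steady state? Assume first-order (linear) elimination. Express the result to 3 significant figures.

Convert clearance: 2.83 mL/min × 60 min/h ÷ 1000 mL/L = 0.1698 L/h
Rate = CL × Css = 0.1698 × 33.5 = 5.688 mg/h

5.69 mg/h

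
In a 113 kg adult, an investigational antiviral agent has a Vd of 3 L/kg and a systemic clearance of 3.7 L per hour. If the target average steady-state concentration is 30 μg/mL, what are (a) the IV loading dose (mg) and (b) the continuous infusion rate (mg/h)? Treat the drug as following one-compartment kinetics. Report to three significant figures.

Vd(total) = 113 kg × 3 L/kg = 339.0 L
LD = Vd · C_target = 339.0 × 30 = 10170 mg
Maintenance infusion rate = CL × Css = 3.700 × 30 = 111.0 mg/h

(a) 10200 mg; (b) 111 mg/h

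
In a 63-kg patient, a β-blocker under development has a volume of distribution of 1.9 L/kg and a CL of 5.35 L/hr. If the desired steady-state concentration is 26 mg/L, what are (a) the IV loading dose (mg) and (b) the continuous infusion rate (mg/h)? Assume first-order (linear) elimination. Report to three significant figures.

Vd(total) = 63 kg × 1.9 L/kg = 119.7 L
LD = Vd · C_target = 119.7 × 26 = 3112 mg
Infusion rate = 5.350 L/h × 26 mg/L = 139.1 mg/h

(a) 3110 mg; (b) 139 mg/h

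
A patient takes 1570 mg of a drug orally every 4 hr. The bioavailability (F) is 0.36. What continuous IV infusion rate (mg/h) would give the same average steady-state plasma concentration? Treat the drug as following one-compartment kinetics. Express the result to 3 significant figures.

Equivalent systemic input: infusion rate = F·D/τ.
Rate = 0.36 × 1570 / 4 = 141.3 mg/h

141 mg/h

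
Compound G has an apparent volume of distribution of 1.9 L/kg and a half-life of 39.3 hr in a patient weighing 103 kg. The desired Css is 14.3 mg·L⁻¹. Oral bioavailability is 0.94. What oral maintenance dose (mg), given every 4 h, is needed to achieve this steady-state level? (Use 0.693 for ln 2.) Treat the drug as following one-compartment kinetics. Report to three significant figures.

Total Vd = 1.9 × 103 = 195.7 L
k = 0.693/39.3 = 0.01763 h⁻¹, so CL = k·Vd = 0.01763 × 195.7 = 3.450 L/h
D = CL × Css × τ / F = 3.450 × 14.3 × 4 / 0.94 = 209.9 mg

210 mg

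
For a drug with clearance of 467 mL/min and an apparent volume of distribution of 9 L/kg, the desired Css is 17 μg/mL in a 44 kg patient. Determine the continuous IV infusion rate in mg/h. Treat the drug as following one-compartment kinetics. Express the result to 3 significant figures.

CL = 467 mL/min × 60/1000 = 28.02 L/h
Infusion rate = CL · Css = 28.02 L/h × 17 mg/L = 476.3 mg/h

476 mg/h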